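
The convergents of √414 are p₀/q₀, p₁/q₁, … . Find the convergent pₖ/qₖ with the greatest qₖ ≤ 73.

√414 = [20; 2, 1, 7, 2, 7, 1, 2, 40, …] (period length 8).
Convergents:
  p_0/q_0 = 20/1
  p_1/q_1 = 41/2
  p_2/q_2 = 61/3
  p_3/q_3 = 468/23
  p_4/q_4 = 997/49
  p_5/q_5 = 7447/366
q_4 = 49 ≤ 73 < 366 = q_5, so the answer is 997/49.

997/49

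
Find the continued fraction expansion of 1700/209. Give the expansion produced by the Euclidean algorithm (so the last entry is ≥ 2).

[8; 7, 2, 6, 2]

1700 = 8*209 + 28
209 = 7*28 + 13
28 = 2*13 + 2
13 = 6*2 + 1
2 = 2*1 + 0  (stop)
So 1700/209 = [8; 7, 2, 6, 2].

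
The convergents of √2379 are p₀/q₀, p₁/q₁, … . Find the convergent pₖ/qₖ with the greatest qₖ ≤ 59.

√2379 = [48; 1, 3, 2, 3, 1, 96, …] (period length 6).
Convergents:
  p_0/q_0 = 48/1
  p_1/q_1 = 49/1
  p_2/q_2 = 195/4
  p_3/q_3 = 439/9
  p_4/q_4 = 1512/31
  p_5/q_5 = 1951/40
  p_6/q_6 = 188808/3871
q_5 = 40 ≤ 59 < 3871 = q_6, so the answer is 1951/40.

1951/40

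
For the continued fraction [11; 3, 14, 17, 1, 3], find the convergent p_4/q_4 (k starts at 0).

8800/777

Using pₖ = aₖpₖ₋₁ + pₖ₋₂, qₖ = aₖqₖ₋₁ + qₖ₋₂ (with p₋₁=1, p₋₂=0, q₋₁=0, q₋₂=1):
  k=0: a=11, p=11, q=1
  k=1: a=3, p=34, q=3
  k=2: a=14, p=487, q=43
  k=3: a=17, p=8313, q=734
  k=4: a=1, p=8800, q=777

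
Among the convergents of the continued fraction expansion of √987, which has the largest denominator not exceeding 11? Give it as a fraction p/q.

157/5

√987 = [31; 2, 2, 2, 62, …] (period length 4).
Convergents:
  p_0/q_0 = 31/1
  p_1/q_1 = 63/2
  p_2/q_2 = 157/5
  p_3/q_3 = 377/12
q_2 = 5 ≤ 11 < 12 = q_3, so the answer is 157/5.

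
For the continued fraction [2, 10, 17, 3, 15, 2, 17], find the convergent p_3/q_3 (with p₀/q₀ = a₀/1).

Using pₖ = aₖpₖ₋₁ + pₖ₋₂, qₖ = aₖqₖ₋₁ + qₖ₋₂ (with p₋₁=1, p₋₂=0, q₋₁=0, q₋₂=1):
  k=0: a=2, p=2, q=1
  k=1: a=10, p=21, q=10
  k=2: a=17, p=359, q=171
  k=3: a=3, p=1098, q=523

1098/523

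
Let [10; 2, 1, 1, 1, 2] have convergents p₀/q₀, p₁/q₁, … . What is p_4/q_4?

Using pₖ = aₖpₖ₋₁ + pₖ₋₂, qₖ = aₖqₖ₋₁ + qₖ₋₂ (with p₋₁=1, p₋₂=0, q₋₁=0, q₋₂=1):
  k=0: a=10, p=10, q=1
  k=1: a=2, p=21, q=2
  k=2: a=1, p=31, q=3
  k=3: a=1, p=52, q=5
  k=4: a=1, p=83, q=8

83/8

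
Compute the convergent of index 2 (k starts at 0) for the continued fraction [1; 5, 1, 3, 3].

7/6

Using pₖ = aₖpₖ₋₁ + pₖ₋₂, qₖ = aₖqₖ₋₁ + qₖ₋₂ (with p₋₁=1, p₋₂=0, q₋₁=0, q₋₂=1):
  k=0: a=1, p=1, q=1
  k=1: a=5, p=6, q=5
  k=2: a=1, p=7, q=6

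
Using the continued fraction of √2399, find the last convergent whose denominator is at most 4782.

√2399 = [48; 1, 47, 1, 96, …] (period length 4).
Convergents:
  p_0/q_0 = 48/1
  p_1/q_1 = 49/1
  p_2/q_2 = 2351/48
  p_3/q_3 = 2400/49
  p_4/q_4 = 232751/4752
  p_5/q_5 = 235151/4801
q_4 = 4752 ≤ 4782 < 4801 = q_5, so the answer is 232751/4752.

232751/4752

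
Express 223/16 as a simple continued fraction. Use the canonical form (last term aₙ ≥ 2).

[13; 1, 15]

223 = 13×16 + 15
16 = 1×15 + 1
15 = 15×1 + 0  (stop)
So 223/16 = [13; 1, 15].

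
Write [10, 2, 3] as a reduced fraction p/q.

73/7

Fold from the inside: start with 3/1.
  2 + 1/3 = 7/3
  10 + 3/7 = 73/7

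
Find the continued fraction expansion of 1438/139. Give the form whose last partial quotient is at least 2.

1438 = 10·139 + 48
139 = 2·48 + 43
48 = 1·43 + 5
43 = 8·5 + 3
5 = 1·3 + 2
3 = 1·2 + 1
2 = 2·1 + 0  (stop)
So 1438/139 = [10; 2, 1, 8, 1, 1, 2].

[10; 2, 1, 8, 1, 1, 2]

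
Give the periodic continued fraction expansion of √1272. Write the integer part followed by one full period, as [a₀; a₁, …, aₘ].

a₀ = ⌊√1272⌋ = 35.
With m₀=0, d₀=1 and mₖ₊₁ = dₖaₖ − mₖ, dₖ₊₁ = (n − mₖ₊₁²)/dₖ, aₖ₊₁ = ⌊(a₀+mₖ₊₁)/dₖ₊₁⌋:
  k=1: m=35, d=47, a=1
  k=2: m=12, d=24, a=1
  k=3: m=12, d=47, a=1
  k=4: m=35, d=1, a=70
d=1 and a=2a₀=70 at k=4, so the next step gives (m, d) = (35, 47) again — its k=1 value — and the period has length 4.

[35; 1, 1, 1, 70]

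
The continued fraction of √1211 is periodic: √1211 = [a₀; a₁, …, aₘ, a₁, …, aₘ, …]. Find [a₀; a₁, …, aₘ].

[34; 1, 3, 1, 68]

a₀ = ⌊√1211⌋ = 34.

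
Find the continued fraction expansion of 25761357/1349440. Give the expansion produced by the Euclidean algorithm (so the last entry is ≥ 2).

25761357 = 19·1349440 + 121997
1349440 = 11·121997 + 7473
121997 = 16·7473 + 2429
7473 = 3·2429 + 186
2429 = 13·186 + 11
186 = 16·11 + 10
11 = 1·10 + 1
10 = 10·1 + 0  (stop)
So 25761357/1349440 = [19; 11, 16, 3, 13, 16, 1, 10].

[19; 11, 16, 3, 13, 16, 1, 10]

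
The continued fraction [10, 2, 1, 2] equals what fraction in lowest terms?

83/8

Fold from the inside: start with 2/1.
  1 + 1/2 = 3/2
  2 + 2/3 = 8/3
  10 + 3/8 = 83/8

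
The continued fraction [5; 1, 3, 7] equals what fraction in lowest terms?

Fold from the inside: start with 7/1.
  3 + 1/7 = 22/7
  1 + 7/22 = 29/22
  5 + 22/29 = 167/29

167/29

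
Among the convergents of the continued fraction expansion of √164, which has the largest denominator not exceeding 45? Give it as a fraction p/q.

√164 = [12; 1, 4, 6, 4, 1, 24, …] (period length 6).
Convergents:
  p_0/q_0 = 12/1
  p_1/q_1 = 13/1
  p_2/q_2 = 64/5
  p_3/q_3 = 397/31
  p_4/q_4 = 1652/129
q_3 = 31 ≤ 45 < 129 = q_4, so the answer is 397/31.

397/31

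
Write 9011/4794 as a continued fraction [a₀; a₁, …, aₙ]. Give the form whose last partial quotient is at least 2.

9011 = 1*4794 + 4217
4794 = 1*4217 + 577
4217 = 7*577 + 178
577 = 3*178 + 43
178 = 4*43 + 6
43 = 7*6 + 1
6 = 6*1 + 0  (stop)
So 9011/4794 = [1; 1, 7, 3, 4, 7, 6].

[1; 1, 7, 3, 4, 7, 6]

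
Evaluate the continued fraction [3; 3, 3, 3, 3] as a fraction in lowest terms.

360/109

Fold from the inside: start with 3/1.
  3 + 1/3 = 10/3
  3 + 3/10 = 33/10
  3 + 10/33 = 109/33
  3 + 33/109 = 360/109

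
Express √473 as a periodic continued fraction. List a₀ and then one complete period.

a₀ = ⌊√473⌋ = 21.

[21; 1, 2, 1, 42]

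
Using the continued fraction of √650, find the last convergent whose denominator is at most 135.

√650 = [25; 2, 50, …] (period length 2).
Convergents:
  p_0/q_0 = 25/1
  p_1/q_1 = 51/2
  p_2/q_2 = 2575/101
  p_3/q_3 = 5201/204
q_2 = 101 ≤ 135 < 204 = q_3, so the answer is 2575/101.

2575/101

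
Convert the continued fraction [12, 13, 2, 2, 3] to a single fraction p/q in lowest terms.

Fold from the inside: start with 3/1.
  2 + 1/3 = 7/3
  2 + 3/7 = 17/7
  13 + 7/17 = 228/17
  12 + 17/228 = 2753/228

2753/228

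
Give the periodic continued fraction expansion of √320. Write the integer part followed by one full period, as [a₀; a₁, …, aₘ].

[17; 1, 7, 1, 34]

a₀ = ⌊√320⌋ = 17.
With m₀=0, d₀=1 and mₖ₊₁ = dₖaₖ − mₖ, dₖ₊₁ = (n − mₖ₊₁²)/dₖ, aₖ₊₁ = ⌊(a₀+mₖ₊₁)/dₖ₊₁⌋:
  k=1: m=17, d=31, a=1
  k=2: m=14, d=4, a=7
  k=3: m=14, d=31, a=1
  k=4: m=17, d=1, a=34
d=1 and a=2a₀=34 at k=4, so the next step gives (m, d) = (17, 31) again — its k=1 value — and the period has length 4.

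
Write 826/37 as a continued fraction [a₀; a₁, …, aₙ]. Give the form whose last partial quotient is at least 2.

[22; 3, 12]

826 = 22×37 + 12
37 = 3×12 + 1
12 = 12×1 + 0  (stop)
So 826/37 = [22; 3, 12].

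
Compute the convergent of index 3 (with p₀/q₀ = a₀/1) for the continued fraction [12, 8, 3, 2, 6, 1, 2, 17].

703/58

Using pₖ = aₖpₖ₋₁ + pₖ₋₂, qₖ = aₖqₖ₋₁ + qₖ₋₂ (with p₋₁=1, p₋₂=0, q₋₁=0, q₋₂=1):
  k=0: a=12, p=12, q=1
  k=1: a=8, p=97, q=8
  k=2: a=3, p=303, q=25
  k=3: a=2, p=703, q=58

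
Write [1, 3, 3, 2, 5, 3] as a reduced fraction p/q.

Using pₖ = aₖpₖ₋₁ + pₖ₋₂ and qₖ = aₖqₖ₋₁ + qₖ₋₂:
  k=0: a=1, p=1, q=1
  k=1: a=3, p=4, q=3
  k=2: a=3, p=13, q=10
  k=3: a=2, p=30, q=23
  k=4: a=5, p=163, q=125
  k=5: a=3, p=519, q=398

519/398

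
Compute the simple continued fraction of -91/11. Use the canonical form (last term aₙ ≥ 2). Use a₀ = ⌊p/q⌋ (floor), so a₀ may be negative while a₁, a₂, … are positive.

[-9; 1, 2, 1, 2]

-91 = -9·11 + 8
11 = 1·8 + 3
8 = 2·3 + 2
3 = 1·2 + 1
2 = 2·1 + 0  (stop)
So -91/11 = [-9; 1, 2, 1, 2].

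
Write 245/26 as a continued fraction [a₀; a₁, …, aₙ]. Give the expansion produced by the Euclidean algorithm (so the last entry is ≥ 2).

[9; 2, 2, 1, 3]

245 = 9·26 + 11
26 = 2·11 + 4
11 = 2·4 + 3
4 = 1·3 + 1
3 = 3·1 + 0  (stop)
So 245/26 = [9; 2, 2, 1, 3].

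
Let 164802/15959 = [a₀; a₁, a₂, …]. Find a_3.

164802 = 10·15959 + 5212   →  a_0 = 10
15959 = 3·5212 + 323   →  a_1 = 3
5212 = 16·323 + 44   →  a_2 = 16
323 = 7·44 + 15   →  a_3 = 7

7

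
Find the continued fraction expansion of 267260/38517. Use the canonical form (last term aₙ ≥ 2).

[6; 1, 15, 3, 19, 3, 13]

267260 = 6*38517 + 36158
38517 = 1*36158 + 2359
36158 = 15*2359 + 773
2359 = 3*773 + 40
773 = 19*40 + 13
40 = 3*13 + 1
13 = 13*1 + 0  (stop)
So 267260/38517 = [6; 1, 15, 3, 19, 3, 13].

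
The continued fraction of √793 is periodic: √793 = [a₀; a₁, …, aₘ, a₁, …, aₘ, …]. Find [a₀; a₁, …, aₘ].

[28; 6, 4, 6, 56]

a₀ = ⌊√793⌋ = 28.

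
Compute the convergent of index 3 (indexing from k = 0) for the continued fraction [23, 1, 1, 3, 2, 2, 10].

165/7

Using pₖ = aₖpₖ₋₁ + pₖ₋₂, qₖ = aₖqₖ₋₁ + qₖ₋₂ (with p₋₁=1, p₋₂=0, q₋₁=0, q₋₂=1):
  k=0: a=23, p=23, q=1
  k=1: a=1, p=24, q=1
  k=2: a=1, p=47, q=2
  k=3: a=3, p=165, q=7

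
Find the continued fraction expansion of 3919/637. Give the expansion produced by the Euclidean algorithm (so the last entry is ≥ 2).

3919 = 6*637 + 97
637 = 6*97 + 55
97 = 1*55 + 42
55 = 1*42 + 13
42 = 3*13 + 3
13 = 4*3 + 1
3 = 3*1 + 0  (stop)
So 3919/637 = [6; 6, 1, 1, 3, 4, 3].

[6; 6, 1, 1, 3, 4, 3]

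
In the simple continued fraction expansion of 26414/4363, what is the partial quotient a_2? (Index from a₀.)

2

26414 = 6·4363 + 236   →  a_0 = 6
4363 = 18·236 + 115   →  a_1 = 18
236 = 2·115 + 6   →  a_2 = 2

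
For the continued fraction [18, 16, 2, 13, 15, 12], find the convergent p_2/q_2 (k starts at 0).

596/33

Using pₖ = aₖpₖ₋₁ + pₖ₋₂, qₖ = aₖqₖ₋₁ + qₖ₋₂ (with p₋₁=1, p₋₂=0, q₋₁=0, q₋₂=1):
  k=0: a=18, p=18, q=1
  k=1: a=16, p=289, q=16
  k=2: a=2, p=596, q=33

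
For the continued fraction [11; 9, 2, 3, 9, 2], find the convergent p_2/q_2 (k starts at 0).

Using pₖ = aₖpₖ₋₁ + pₖ₋₂, qₖ = aₖqₖ₋₁ + qₖ₋₂ (with p₋₁=1, p₋₂=0, q₋₁=0, q₋₂=1):
  k=0: a=11, p=11, q=1
  k=1: a=9, p=100, q=9
  k=2: a=2, p=211, q=19

211/19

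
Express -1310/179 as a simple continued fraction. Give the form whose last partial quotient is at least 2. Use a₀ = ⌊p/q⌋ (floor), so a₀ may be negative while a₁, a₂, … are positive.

[-8; 1, 2, 7, 8]

-1310 = -8×179 + 122
179 = 1×122 + 57
122 = 2×57 + 8
57 = 7×8 + 1
8 = 8×1 + 0  (stop)
So -1310/179 = [-8; 1, 2, 7, 8].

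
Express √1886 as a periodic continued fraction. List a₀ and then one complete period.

[43; 2, 2, 1, 42, 1, 2, 2, 86]

a₀ = ⌊√1886⌋ = 43.
With m₀=0, d₀=1 and mₖ₊₁ = dₖaₖ − mₖ, dₖ₊₁ = (n − mₖ₊₁²)/dₖ, aₖ₊₁ = ⌊(a₀+mₖ₊₁)/dₖ₊₁⌋:
  k=1: m=43, d=37, a=2
  k=2: m=31, d=25, a=2
  k=3: m=19, d=61, a=1
  k=4: m=42, d=2, a=42
  k=5: m=42, d=61, a=1
  k=6: m=19, d=25, a=2
  k=7: m=31, d=37, a=2
  k=8: m=43, d=1, a=86
d=1 and a=2a₀=86 at k=8, so the next step gives (m, d) = (43, 37) again — its k=1 value — and the period has length 8.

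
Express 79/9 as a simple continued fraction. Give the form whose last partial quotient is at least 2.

79 = 8·9 + 7
9 = 1·7 + 2
7 = 3·2 + 1
2 = 2·1 + 0  (stop)
So 79/9 = [8; 1, 3, 2].

[8; 1, 3, 2]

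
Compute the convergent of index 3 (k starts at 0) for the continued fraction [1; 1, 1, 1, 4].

Using pₖ = aₖpₖ₋₁ + pₖ₋₂, qₖ = aₖqₖ₋₁ + qₖ₋₂ (with p₋₁=1, p₋₂=0, q₋₁=0, q₋₂=1):
  k=0: a=1, p=1, q=1
  k=1: a=1, p=2, q=1
  k=2: a=1, p=3, q=2
  k=3: a=1, p=5, q=3

5/3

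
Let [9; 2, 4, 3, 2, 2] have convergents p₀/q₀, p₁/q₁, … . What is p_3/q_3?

274/29

Using pₖ = aₖpₖ₋₁ + pₖ₋₂, qₖ = aₖqₖ₋₁ + qₖ₋₂ (with p₋₁=1, p₋₂=0, q₋₁=0, q₋₂=1):
  k=0: a=9, p=9, q=1
  k=1: a=2, p=19, q=2
  k=2: a=4, p=85, q=9
  k=3: a=3, p=274, q=29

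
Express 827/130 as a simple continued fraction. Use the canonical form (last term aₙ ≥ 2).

[6; 2, 1, 3, 3, 1, 2]

827 = 6×130 + 47
130 = 2×47 + 36
47 = 1×36 + 11
36 = 3×11 + 3
11 = 3×3 + 2
3 = 1×2 + 1
2 = 2×1 + 0  (stop)
So 827/130 = [6; 2, 1, 3, 3, 1, 2].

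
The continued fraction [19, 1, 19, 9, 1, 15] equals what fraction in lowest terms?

63761/3196

Fold from the inside: start with 15/1.
  1 + 1/15 = 16/15
  9 + 15/16 = 159/16
  19 + 16/159 = 3037/159
  1 + 159/3037 = 3196/3037
  19 + 3037/3196 = 63761/3196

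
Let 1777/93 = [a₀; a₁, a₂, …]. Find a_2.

1777 = 19·93 + 10   →  a_0 = 19
93 = 9·10 + 3   →  a_1 = 9
10 = 3·3 + 1   →  a_2 = 3

3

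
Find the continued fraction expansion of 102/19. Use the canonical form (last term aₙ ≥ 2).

[5; 2, 1, 2, 2]

102 = 5*19 + 7
19 = 2*7 + 5
7 = 1*5 + 2
5 = 2*2 + 1
2 = 2*1 + 0  (stop)
So 102/19 = [5; 2, 1, 2, 2].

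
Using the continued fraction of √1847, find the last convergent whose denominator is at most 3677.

157037/3654

√1847 = [42; 1, 41, 1, 84, …] (period length 4).
Convergents:
  p_0/q_0 = 42/1
  p_1/q_1 = 43/1
  p_2/q_2 = 1805/42
  p_3/q_3 = 1848/43
  p_4/q_4 = 157037/3654
  p_5/q_5 = 158885/3697
q_4 = 3654 ≤ 3677 < 3697 = q_5, so the answer is 157037/3654.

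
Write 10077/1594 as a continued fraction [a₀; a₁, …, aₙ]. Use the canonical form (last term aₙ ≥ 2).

[6; 3, 9, 3, 18]

10077 = 6·1594 + 513
1594 = 3·513 + 55
513 = 9·55 + 18
55 = 3·18 + 1
18 = 18·1 + 0  (stop)
So 10077/1594 = [6; 3, 9, 3, 18].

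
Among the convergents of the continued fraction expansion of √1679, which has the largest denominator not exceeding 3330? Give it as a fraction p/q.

136039/3320

√1679 = [40; 1, 39, 1, 80, …] (period length 4).
Convergents:
  p_0/q_0 = 40/1
  p_1/q_1 = 41/1
  p_2/q_2 = 1639/40
  p_3/q_3 = 1680/41
  p_4/q_4 = 136039/3320
  p_5/q_5 = 137719/3361
q_4 = 3320 ≤ 3330 < 3361 = q_5, so the answer is 136039/3320.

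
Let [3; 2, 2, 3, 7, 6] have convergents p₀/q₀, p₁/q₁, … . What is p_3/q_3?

Using pₖ = aₖpₖ₋₁ + pₖ₋₂, qₖ = aₖqₖ₋₁ + qₖ₋₂ (with p₋₁=1, p₋₂=0, q₋₁=0, q₋₂=1):
  k=0: a=3, p=3, q=1
  k=1: a=2, p=7, q=2
  k=2: a=2, p=17, q=5
  k=3: a=3, p=58, q=17

58/17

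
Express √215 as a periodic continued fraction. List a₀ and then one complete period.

a₀ = ⌊√215⌋ = 14.
With m₀=0, d₀=1 and mₖ₊₁ = dₖaₖ − mₖ, dₖ₊₁ = (n − mₖ₊₁²)/dₖ, aₖ₊₁ = ⌊(a₀+mₖ₊₁)/dₖ₊₁⌋:
  k=1: m=14, d=19, a=1
  k=2: m=5, d=10, a=1
  k=3: m=5, d=19, a=1
  k=4: m=14, d=1, a=28
d=1 and a=2a₀=28 at k=4, so the next step gives (m, d) = (14, 19) again — its k=1 value — and the period has length 4.

[14; 1, 1, 1, 28]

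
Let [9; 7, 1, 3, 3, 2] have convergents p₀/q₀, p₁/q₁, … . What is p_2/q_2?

73/8

Using pₖ = aₖpₖ₋₁ + pₖ₋₂, qₖ = aₖqₖ₋₁ + qₖ₋₂ (with p₋₁=1, p₋₂=0, q₋₁=0, q₋₂=1):
  k=0: a=9, p=9, q=1
  k=1: a=7, p=64, q=7
  k=2: a=1, p=73, q=8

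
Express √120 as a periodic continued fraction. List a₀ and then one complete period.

a₀ = ⌊√120⌋ = 10.
With m₀=0, d₀=1 and mₖ₊₁ = dₖaₖ − mₖ, dₖ₊₁ = (n − mₖ₊₁²)/dₖ, aₖ₊₁ = ⌊(a₀+mₖ₊₁)/dₖ₊₁⌋:
  k=1: m=10, d=20, a=1
  k=2: m=10, d=1, a=20
d=1 and a=2a₀=20 at k=2, so the next step gives (m, d) = (10, 20) again — its k=1 value — and the period has length 2.

[10; 1, 20]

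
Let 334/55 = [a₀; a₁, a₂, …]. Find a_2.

334 = 6·55 + 4   →  a_0 = 6
55 = 13·4 + 3   →  a_1 = 13
4 = 1·3 + 1   →  a_2 = 1

1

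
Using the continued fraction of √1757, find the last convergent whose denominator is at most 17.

√1757 = [41; 1, 10, 1, 82, …] (period length 4).
Convergents:
  p_0/q_0 = 41/1
  p_1/q_1 = 42/1
  p_2/q_2 = 461/11
  p_3/q_3 = 503/12
  p_4/q_4 = 41707/995
q_3 = 12 ≤ 17 < 995 = q_4, so the answer is 503/12.

503/12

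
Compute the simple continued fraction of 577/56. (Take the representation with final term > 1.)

577 = 10×56 + 17
56 = 3×17 + 5
17 = 3×5 + 2
5 = 2×2 + 1
2 = 2×1 + 0  (stop)
So 577/56 = [10; 3, 3, 2, 2].

[10; 3, 3, 2, 2]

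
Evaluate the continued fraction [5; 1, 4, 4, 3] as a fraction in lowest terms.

395/68

Using pₖ = aₖpₖ₋₁ + pₖ₋₂ and qₖ = aₖqₖ₋₁ + qₖ₋₂:
  k=0: a=5, p=5, q=1
  k=1: a=1, p=6, q=1
  k=2: a=4, p=29, q=5
  k=3: a=4, p=122, q=21
  k=4: a=3, p=395, q=68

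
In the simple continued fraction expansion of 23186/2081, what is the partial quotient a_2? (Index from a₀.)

23186 = 11·2081 + 295   →  a_0 = 11
2081 = 7·295 + 16   →  a_1 = 7
295 = 18·16 + 7   →  a_2 = 18

18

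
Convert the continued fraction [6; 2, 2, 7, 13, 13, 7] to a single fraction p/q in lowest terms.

Using pₖ = aₖpₖ₋₁ + pₖ₋₂ and qₖ = aₖqₖ₋₁ + qₖ₋₂:
  k=0: a=6, p=6, q=1
  k=1: a=2, p=13, q=2
  k=2: a=2, p=32, q=5
  k=3: a=7, p=237, q=37
  k=4: a=13, p=3113, q=486
  k=5: a=13, p=40706, q=6355
  k=6: a=7, p=288055, q=44971

288055/44971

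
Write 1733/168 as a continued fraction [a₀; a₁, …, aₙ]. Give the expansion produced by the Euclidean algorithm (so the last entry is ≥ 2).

1733 = 10×168 + 53
168 = 3×53 + 9
53 = 5×9 + 8
9 = 1×8 + 1
8 = 8×1 + 0  (stop)
So 1733/168 = [10; 3, 5, 1, 8].

[10; 3, 5, 1, 8]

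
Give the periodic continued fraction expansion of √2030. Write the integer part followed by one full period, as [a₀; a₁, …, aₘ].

[45; 18, 90]

a₀ = ⌊√2030⌋ = 45.
With m₀=0, d₀=1 and mₖ₊₁ = dₖaₖ − mₖ, dₖ₊₁ = (n − mₖ₊₁²)/dₖ, aₖ₊₁ = ⌊(a₀+mₖ₊₁)/dₖ₊₁⌋:
  k=1: m=45, d=5, a=18
  k=2: m=45, d=1, a=90
d=1 and a=2a₀=90 at k=2, so the next step gives (m, d) = (45, 5) again — its k=1 value — and the period has length 2.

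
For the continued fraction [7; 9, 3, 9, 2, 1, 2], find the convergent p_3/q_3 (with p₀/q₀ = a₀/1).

1855/261

Using pₖ = aₖpₖ₋₁ + pₖ₋₂, qₖ = aₖqₖ₋₁ + qₖ₋₂ (with p₋₁=1, p₋₂=0, q₋₁=0, q₋₂=1):
  k=0: a=7, p=7, q=1
  k=1: a=9, p=64, q=9
  k=2: a=3, p=199, q=28
  k=3: a=9, p=1855, q=261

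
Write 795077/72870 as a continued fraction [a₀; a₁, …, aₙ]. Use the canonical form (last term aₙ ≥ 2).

795077 = 10×72870 + 66377
72870 = 1×66377 + 6493
66377 = 10×6493 + 1447
6493 = 4×1447 + 705
1447 = 2×705 + 37
705 = 19×37 + 2
37 = 18×2 + 1
2 = 2×1 + 0  (stop)
So 795077/72870 = [10; 1, 10, 4, 2, 19, 18, 2].

[10; 1, 10, 4, 2, 19, 18, 2]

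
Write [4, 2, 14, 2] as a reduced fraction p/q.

269/60

Using pₖ = aₖpₖ₋₁ + pₖ₋₂ and qₖ = aₖqₖ₋₁ + qₖ₋₂:
  k=0: a=4, p=4, q=1
  k=1: a=2, p=9, q=2
  k=2: a=14, p=130, q=29
  k=3: a=2, p=269, q=60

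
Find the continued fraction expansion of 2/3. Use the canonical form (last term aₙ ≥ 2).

[0; 1, 2]

2 = 0·3 + 2
3 = 1·2 + 1
2 = 2·1 + 0  (stop)
So 2/3 = [0; 1, 2].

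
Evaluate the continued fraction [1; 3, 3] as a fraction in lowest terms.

13/10

Using pₖ = aₖpₖ₋₁ + pₖ₋₂ and qₖ = aₖqₖ₋₁ + qₖ₋₂:
  k=0: a=1, p=1, q=1
  k=1: a=3, p=4, q=3
  k=2: a=3, p=13, q=10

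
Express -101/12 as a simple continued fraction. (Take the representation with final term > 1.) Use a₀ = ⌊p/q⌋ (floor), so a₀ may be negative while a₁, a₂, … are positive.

-101 = -9×12 + 7
12 = 1×7 + 5
7 = 1×5 + 2
5 = 2×2 + 1
2 = 2×1 + 0  (stop)
So -101/12 = [-9; 1, 1, 2, 2].

[-9; 1, 1, 2, 2]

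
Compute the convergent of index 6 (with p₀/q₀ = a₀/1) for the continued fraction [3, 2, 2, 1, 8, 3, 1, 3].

860/251

Using pₖ = aₖpₖ₋₁ + pₖ₋₂, qₖ = aₖqₖ₋₁ + qₖ₋₂ (with p₋₁=1, p₋₂=0, q₋₁=0, q₋₂=1):
  k=0: a=3, p=3, q=1
  k=1: a=2, p=7, q=2
  k=2: a=2, p=17, q=5
  k=3: a=1, p=24, q=7
  k=4: a=8, p=209, q=61
  k=5: a=3, p=651, q=190
  k=6: a=1, p=860, q=251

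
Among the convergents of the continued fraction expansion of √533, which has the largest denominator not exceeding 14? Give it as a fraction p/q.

277/12

√533 = [23; 11, 1, 1, 11, 46, …] (period length 5).
Convergents:
  p_0/q_0 = 23/1
  p_1/q_1 = 254/11
  p_2/q_2 = 277/12
  p_3/q_3 = 531/23
q_2 = 12 ≤ 14 < 23 = q_3, so the answer is 277/12.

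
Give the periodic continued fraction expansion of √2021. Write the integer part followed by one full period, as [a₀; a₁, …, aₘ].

a₀ = ⌊√2021⌋ = 44.
With m₀=0, d₀=1 and mₖ₊₁ = dₖaₖ − mₖ, dₖ₊₁ = (n − mₖ₊₁²)/dₖ, aₖ₊₁ = ⌊(a₀+mₖ₊₁)/dₖ₊₁⌋:
  k=1: m=44, d=85, a=1
  k=2: m=41, d=4, a=21
  k=3: m=43, d=43, a=2
  k=4: m=43, d=4, a=21
  k=5: m=41, d=85, a=1
  k=6: m=44, d=1, a=88
d=1 and a=2a₀=88 at k=6, so the next step gives (m, d) = (44, 85) again — its k=1 value — and the period has length 6.

[44; 1, 21, 2, 21, 1, 88]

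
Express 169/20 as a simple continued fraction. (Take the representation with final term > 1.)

169 = 8·20 + 9
20 = 2·9 + 2
9 = 4·2 + 1
2 = 2·1 + 0  (stop)
So 169/20 = [8; 2, 4, 2].

[8; 2, 4, 2]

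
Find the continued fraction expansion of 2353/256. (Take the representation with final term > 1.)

2353 = 9·256 + 49
256 = 5·49 + 11
49 = 4·11 + 5
11 = 2·5 + 1
5 = 5·1 + 0  (stop)
So 2353/256 = [9; 5, 4, 2, 5].

[9; 5, 4, 2, 5]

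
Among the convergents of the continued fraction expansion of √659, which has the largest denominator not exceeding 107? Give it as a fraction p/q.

√659 = [25; 1, 2, 25, 2, 1, 50, …] (period length 6).
Convergents:
  p_0/q_0 = 25/1
  p_1/q_1 = 26/1
  p_2/q_2 = 77/3
  p_3/q_3 = 1951/76
  p_4/q_4 = 3979/155
q_3 = 76 ≤ 107 < 155 = q_4, so the answer is 1951/76.

1951/76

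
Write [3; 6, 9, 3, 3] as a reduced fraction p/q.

1797/568

Using pₖ = aₖpₖ₋₁ + pₖ₋₂ and qₖ = aₖqₖ₋₁ + qₖ₋₂:
  k=0: a=3, p=3, q=1
  k=1: a=6, p=19, q=6
  k=2: a=9, p=174, q=55
  k=3: a=3, p=541, q=171
  k=4: a=3, p=1797, q=568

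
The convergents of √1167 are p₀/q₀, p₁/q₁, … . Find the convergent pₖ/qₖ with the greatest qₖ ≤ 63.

√1167 = [34; 6, 5, 11, 5, 6, 68, …] (period length 6).
Convergents:
  p_0/q_0 = 34/1
  p_1/q_1 = 205/6
  p_2/q_2 = 1059/31
  p_3/q_3 = 11854/347
q_2 = 31 ≤ 63 < 347 = q_3, so the answer is 1059/31.

1059/31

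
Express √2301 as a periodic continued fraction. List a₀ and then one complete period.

[47; 1, 30, 1, 94]

a₀ = ⌊√2301⌋ = 47.
With m₀=0, d₀=1 and mₖ₊₁ = dₖaₖ − mₖ, dₖ₊₁ = (n − mₖ₊₁²)/dₖ, aₖ₊₁ = ⌊(a₀+mₖ₊₁)/dₖ₊₁⌋:
  k=1: m=47, d=92, a=1
  k=2: m=45, d=3, a=30
  k=3: m=45, d=92, a=1
  k=4: m=47, d=1, a=94
d=1 and a=2a₀=94 at k=4, so the next step gives (m, d) = (47, 92) again — its k=1 value — and the period has length 4.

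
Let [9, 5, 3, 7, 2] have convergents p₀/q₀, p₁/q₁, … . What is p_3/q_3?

1075/117

Using pₖ = aₖpₖ₋₁ + pₖ₋₂, qₖ = aₖqₖ₋₁ + qₖ₋₂ (with p₋₁=1, p₋₂=0, q₋₁=0, q₋₂=1):
  k=0: a=9, p=9, q=1
  k=1: a=5, p=46, q=5
  k=2: a=3, p=147, q=16
  k=3: a=7, p=1075, q=117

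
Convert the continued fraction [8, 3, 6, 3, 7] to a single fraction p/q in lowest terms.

3651/439

Fold from the inside: start with 7/1.
  3 + 1/7 = 22/7
  6 + 7/22 = 139/22
  3 + 22/139 = 439/139
  8 + 139/439 = 3651/439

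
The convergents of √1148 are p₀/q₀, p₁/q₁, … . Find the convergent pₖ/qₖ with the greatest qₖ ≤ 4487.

146337/4319

√1148 = [33; 1, 7, 2, 16, 2, 7, 1, 66, …] (period length 8).
Convergents:
  p_0/q_0 = 33/1
  p_1/q_1 = 34/1
  p_2/q_2 = 271/8
  p_3/q_3 = 576/17
  p_4/q_4 = 9487/280
  p_5/q_5 = 19550/577
  p_6/q_6 = 146337/4319
  p_7/q_7 = 165887/4896
q_6 = 4319 ≤ 4487 < 4896 = q_7, so the answer is 146337/4319.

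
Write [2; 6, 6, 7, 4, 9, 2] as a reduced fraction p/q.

46214/21373

Fold from the inside: start with 2/1.
  9 + 1/2 = 19/2
  4 + 2/19 = 78/19
  7 + 19/78 = 565/78
  6 + 78/565 = 3468/565
  6 + 565/3468 = 21373/3468
  2 + 3468/21373 = 46214/21373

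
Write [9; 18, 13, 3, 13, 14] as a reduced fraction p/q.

Using pₖ = aₖpₖ₋₁ + pₖ₋₂ and qₖ = aₖqₖ₋₁ + qₖ₋₂:
  k=0: a=9, p=9, q=1
  k=1: a=18, p=163, q=18
  k=2: a=13, p=2128, q=235
  k=3: a=3, p=6547, q=723
  k=4: a=13, p=87239, q=9634
  k=5: a=14, p=1227893, q=135599

1227893/135599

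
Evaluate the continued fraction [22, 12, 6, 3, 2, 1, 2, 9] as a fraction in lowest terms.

427711/19369

Using pₖ = aₖpₖ₋₁ + pₖ₋₂ and qₖ = aₖqₖ₋₁ + qₖ₋₂:
  k=0: a=22, p=22, q=1
  k=1: a=12, p=265, q=12
  k=2: a=6, p=1612, q=73
  k=3: a=3, p=5101, q=231
  k=4: a=2, p=11814, q=535
  k=5: a=1, p=16915, q=766
  k=6: a=2, p=45644, q=2067
  k=7: a=9, p=427711, q=19369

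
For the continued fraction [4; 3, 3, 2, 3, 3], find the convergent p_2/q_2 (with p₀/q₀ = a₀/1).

Using pₖ = aₖpₖ₋₁ + pₖ₋₂, qₖ = aₖqₖ₋₁ + qₖ₋₂ (with p₋₁=1, p₋₂=0, q₋₁=0, q₋₂=1):
  k=0: a=4, p=4, q=1
  k=1: a=3, p=13, q=3
  k=2: a=3, p=43, q=10

43/10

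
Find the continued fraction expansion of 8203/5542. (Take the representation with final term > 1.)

[1; 2, 12, 10, 2, 10]

8203 = 1*5542 + 2661
5542 = 2*2661 + 220
2661 = 12*220 + 21
220 = 10*21 + 10
21 = 2*10 + 1
10 = 10*1 + 0  (stop)
So 8203/5542 = [1; 2, 12, 10, 2, 10].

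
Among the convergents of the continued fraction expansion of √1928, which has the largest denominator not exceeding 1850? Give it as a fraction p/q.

√1928 = [43; 1, 9, 1, 86, …] (period length 4).
Convergents:
  p_0/q_0 = 43/1
  p_1/q_1 = 44/1
  p_2/q_2 = 439/10
  p_3/q_3 = 483/11
  p_4/q_4 = 41977/956
  p_5/q_5 = 42460/967
  p_6/q_6 = 424117/9659
q_5 = 967 ≤ 1850 < 9659 = q_6, so the answer is 42460/967.

42460/967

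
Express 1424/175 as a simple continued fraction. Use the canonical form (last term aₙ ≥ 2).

1424 = 8·175 + 24
175 = 7·24 + 7
24 = 3·7 + 3
7 = 2·3 + 1
3 = 3·1 + 0  (stop)
So 1424/175 = [8; 7, 3, 2, 3].

[8; 7, 3, 2, 3]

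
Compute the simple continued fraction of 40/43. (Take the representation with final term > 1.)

[0; 1, 13, 3]

40 = 0*43 + 40
43 = 1*40 + 3
40 = 13*3 + 1
3 = 3*1 + 0  (stop)
So 40/43 = [0; 1, 13, 3].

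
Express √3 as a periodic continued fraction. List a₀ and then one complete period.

[1; 1, 2]

a₀ = ⌊√3⌋ = 1.
With m₀=0, d₀=1 and mₖ₊₁ = dₖaₖ − mₖ, dₖ₊₁ = (n − mₖ₊₁²)/dₖ, aₖ₊₁ = ⌊(a₀+mₖ₊₁)/dₖ₊₁⌋:
  k=1: m=1, d=2, a=1
  k=2: m=1, d=1, a=2
d=1 and a=2a₀=2 at k=2, so the next step gives (m, d) = (1, 2) again — its k=1 value — and the period has length 2.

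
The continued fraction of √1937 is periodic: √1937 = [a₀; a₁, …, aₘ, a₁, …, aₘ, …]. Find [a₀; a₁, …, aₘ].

a₀ = ⌊√1937⌋ = 44.
With m₀=0, d₀=1 and mₖ₊₁ = dₖaₖ − mₖ, dₖ₊₁ = (n − mₖ₊₁²)/dₖ, aₖ₊₁ = ⌊(a₀+mₖ₊₁)/dₖ₊₁⌋:
  k=1: m=44, d=1, a=88
d=1 and a=2a₀=88 at k=1, so the next step gives (m, d) = (44, 1) again — its k=1 value — and the period has length 1.

[44; 88]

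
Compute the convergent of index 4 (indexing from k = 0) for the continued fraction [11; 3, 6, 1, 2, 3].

713/63

Using pₖ = aₖpₖ₋₁ + pₖ₋₂, qₖ = aₖqₖ₋₁ + qₖ₋₂ (with p₋₁=1, p₋₂=0, q₋₁=0, q₋₂=1):
  k=0: a=11, p=11, q=1
  k=1: a=3, p=34, q=3
  k=2: a=6, p=215, q=19
  k=3: a=1, p=249, q=22
  k=4: a=2, p=713, q=63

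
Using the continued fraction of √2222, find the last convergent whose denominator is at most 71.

√2222 = [47; 7, 4, 7, 94, …] (period length 4).
Convergents:
  p_0/q_0 = 47/1
  p_1/q_1 = 330/7
  p_2/q_2 = 1367/29
  p_3/q_3 = 9899/210
q_2 = 29 ≤ 71 < 210 = q_3, so the answer is 1367/29.

1367/29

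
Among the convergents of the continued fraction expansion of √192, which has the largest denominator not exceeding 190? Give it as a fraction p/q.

2605/188

√192 = [13; 1, 5, 1, 26, …] (period length 4).
Convergents:
  p_0/q_0 = 13/1
  p_1/q_1 = 14/1
  p_2/q_2 = 83/6
  p_3/q_3 = 97/7
  p_4/q_4 = 2605/188
  p_5/q_5 = 2702/195
q_4 = 188 ≤ 190 < 195 = q_5, so the answer is 2605/188.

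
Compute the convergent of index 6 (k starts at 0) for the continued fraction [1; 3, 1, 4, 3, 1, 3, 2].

Using pₖ = aₖpₖ₋₁ + pₖ₋₂, qₖ = aₖqₖ₋₁ + qₖ₋₂ (with p₋₁=1, p₋₂=0, q₋₁=0, q₋₂=1):
  k=0: a=1, p=1, q=1
  k=1: a=3, p=4, q=3
  k=2: a=1, p=5, q=4
  k=3: a=4, p=24, q=19
  k=4: a=3, p=77, q=61
  k=5: a=1, p=101, q=80
  k=6: a=3, p=380, q=301

380/301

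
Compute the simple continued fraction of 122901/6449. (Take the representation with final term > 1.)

[19; 17, 2, 3, 17, 3]

122901 = 19*6449 + 370
6449 = 17*370 + 159
370 = 2*159 + 52
159 = 3*52 + 3
52 = 17*3 + 1
3 = 3*1 + 0  (stop)
So 122901/6449 = [19; 17, 2, 3, 17, 3].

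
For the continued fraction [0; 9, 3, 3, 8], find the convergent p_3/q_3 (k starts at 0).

10/93

Using pₖ = aₖpₖ₋₁ + pₖ₋₂, qₖ = aₖqₖ₋₁ + qₖ₋₂ (with p₋₁=1, p₋₂=0, q₋₁=0, q₋₂=1):
  k=0: a=0, p=0, q=1
  k=1: a=9, p=1, q=9
  k=2: a=3, p=3, q=28
  k=3: a=3, p=10, q=93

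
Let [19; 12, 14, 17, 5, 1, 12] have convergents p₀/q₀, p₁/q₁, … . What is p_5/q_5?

Using pₖ = aₖpₖ₋₁ + pₖ₋₂, qₖ = aₖqₖ₋₁ + qₖ₋₂ (with p₋₁=1, p₋₂=0, q₋₁=0, q₋₂=1):
  k=0: a=19, p=19, q=1
  k=1: a=12, p=229, q=12
  k=2: a=14, p=3225, q=169
  k=3: a=17, p=55054, q=2885
  k=4: a=5, p=278495, q=14594
  k=5: a=1, p=333549, q=17479

333549/17479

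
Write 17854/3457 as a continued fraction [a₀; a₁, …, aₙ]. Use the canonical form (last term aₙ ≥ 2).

17854 = 5·3457 + 569
3457 = 6·569 + 43
569 = 13·43 + 10
43 = 4·10 + 3
10 = 3·3 + 1
3 = 3·1 + 0  (stop)
So 17854/3457 = [5; 6, 13, 4, 3, 3].

[5; 6, 13, 4, 3, 3]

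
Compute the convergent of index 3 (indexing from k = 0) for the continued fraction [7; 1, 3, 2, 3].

Using pₖ = aₖpₖ₋₁ + pₖ₋₂, qₖ = aₖqₖ₋₁ + qₖ₋₂ (with p₋₁=1, p₋₂=0, q₋₁=0, q₋₂=1):
  k=0: a=7, p=7, q=1
  k=1: a=1, p=8, q=1
  k=2: a=3, p=31, q=4
  k=3: a=2, p=70, q=9

70/9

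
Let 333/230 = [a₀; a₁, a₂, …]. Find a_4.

2

333 = 1·230 + 103   →  a_0 = 1
230 = 2·103 + 24   →  a_1 = 2
103 = 4·24 + 7   →  a_2 = 4
24 = 3·7 + 3   →  a_3 = 3
7 = 2·3 + 1   →  a_4 = 2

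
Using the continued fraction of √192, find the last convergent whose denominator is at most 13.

97/7

√192 = [13; 1, 5, 1, 26, …] (period length 4).
Convergents:
  p_0/q_0 = 13/1
  p_1/q_1 = 14/1
  p_2/q_2 = 83/6
  p_3/q_3 = 97/7
  p_4/q_4 = 2605/188
q_3 = 7 ≤ 13 < 188 = q_4, so the answer is 97/7.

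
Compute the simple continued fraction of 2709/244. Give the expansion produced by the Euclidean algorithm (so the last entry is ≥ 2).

2709 = 11*244 + 25
244 = 9*25 + 19
25 = 1*19 + 6
19 = 3*6 + 1
6 = 6*1 + 0  (stop)
So 2709/244 = [11; 9, 1, 3, 6].

[11; 9, 1, 3, 6]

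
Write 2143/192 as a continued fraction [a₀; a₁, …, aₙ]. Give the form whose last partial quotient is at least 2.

2143 = 11×192 + 31
192 = 6×31 + 6
31 = 5×6 + 1
6 = 6×1 + 0  (stop)
So 2143/192 = [11; 6, 5, 6].

[11; 6, 5, 6]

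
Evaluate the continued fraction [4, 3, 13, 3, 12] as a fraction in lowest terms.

6557/1516

Fold from the inside: start with 12/1.
  3 + 1/12 = 37/12
  13 + 12/37 = 493/37
  3 + 37/493 = 1516/493
  4 + 493/1516 = 6557/1516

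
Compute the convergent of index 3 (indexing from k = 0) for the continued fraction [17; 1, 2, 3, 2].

177/10

Using pₖ = aₖpₖ₋₁ + pₖ₋₂, qₖ = aₖqₖ₋₁ + qₖ₋₂ (with p₋₁=1, p₋₂=0, q₋₁=0, q₋₂=1):
  k=0: a=17, p=17, q=1
  k=1: a=1, p=18, q=1
  k=2: a=2, p=53, q=3
  k=3: a=3, p=177, q=10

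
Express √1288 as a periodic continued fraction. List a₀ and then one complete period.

a₀ = ⌊√1288⌋ = 35.
With m₀=0, d₀=1 and mₖ₊₁ = dₖaₖ − mₖ, dₖ₊₁ = (n − mₖ₊₁²)/dₖ, aₖ₊₁ = ⌊(a₀+mₖ₊₁)/dₖ₊₁⌋:
  k=1: m=35, d=63, a=1
  k=2: m=28, d=8, a=7
  k=3: m=28, d=63, a=1
  k=4: m=35, d=1, a=70
d=1 and a=2a₀=70 at k=4, so the next step gives (m, d) = (35, 63) again — its k=1 value — and the period has length 4.

[35; 1, 7, 1, 70]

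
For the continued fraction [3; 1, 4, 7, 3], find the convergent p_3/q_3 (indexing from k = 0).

Using pₖ = aₖpₖ₋₁ + pₖ₋₂, qₖ = aₖqₖ₋₁ + qₖ₋₂ (with p₋₁=1, p₋₂=0, q₋₁=0, q₋₂=1):
  k=0: a=3, p=3, q=1
  k=1: a=1, p=4, q=1
  k=2: a=4, p=19, q=5
  k=3: a=7, p=137, q=36

137/36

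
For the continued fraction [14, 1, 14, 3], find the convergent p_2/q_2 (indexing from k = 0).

224/15

Using pₖ = aₖpₖ₋₁ + pₖ₋₂, qₖ = aₖqₖ₋₁ + qₖ₋₂ (with p₋₁=1, p₋₂=0, q₋₁=0, q₋₂=1):
  k=0: a=14, p=14, q=1
  k=1: a=1, p=15, q=1
  k=2: a=14, p=224, q=15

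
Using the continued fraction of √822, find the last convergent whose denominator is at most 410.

√822 = [28; 1, 2, 28, 2, 1, 56, …] (period length 6).
Convergents:
  p_0/q_0 = 28/1
  p_1/q_1 = 29/1
  p_2/q_2 = 86/3
  p_3/q_3 = 2437/85
  p_4/q_4 = 4960/173
  p_5/q_5 = 7397/258
  p_6/q_6 = 419192/14621
q_5 = 258 ≤ 410 < 14621 = q_6, so the answer is 7397/258.

7397/258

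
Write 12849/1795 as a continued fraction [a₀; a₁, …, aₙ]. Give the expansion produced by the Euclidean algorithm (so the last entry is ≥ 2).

12849 = 7*1795 + 284
1795 = 6*284 + 91
284 = 3*91 + 11
91 = 8*11 + 3
11 = 3*3 + 2
3 = 1*2 + 1
2 = 2*1 + 0  (stop)
So 12849/1795 = [7; 6, 3, 8, 3, 1, 2].

[7; 6, 3, 8, 3, 1, 2]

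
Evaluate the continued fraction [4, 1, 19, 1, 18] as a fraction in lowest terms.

Fold from the inside: start with 18/1.
  1 + 1/18 = 19/18
  19 + 18/19 = 379/19
  1 + 19/379 = 398/379
  4 + 379/398 = 1971/398

1971/398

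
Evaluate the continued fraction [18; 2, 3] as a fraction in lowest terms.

129/7

Fold from the inside: start with 3/1.
  2 + 1/3 = 7/3
  18 + 3/7 = 129/7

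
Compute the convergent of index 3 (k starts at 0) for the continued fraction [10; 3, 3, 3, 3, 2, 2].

340/33

Using pₖ = aₖpₖ₋₁ + pₖ₋₂, qₖ = aₖqₖ₋₁ + qₖ₋₂ (with p₋₁=1, p₋₂=0, q₋₁=0, q₋₂=1):
  k=0: a=10, p=10, q=1
  k=1: a=3, p=31, q=3
  k=2: a=3, p=103, q=10
  k=3: a=3, p=340, q=33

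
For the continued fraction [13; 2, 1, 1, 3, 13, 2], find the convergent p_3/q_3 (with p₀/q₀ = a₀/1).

Using pₖ = aₖpₖ₋₁ + pₖ₋₂, qₖ = aₖqₖ₋₁ + qₖ₋₂ (with p₋₁=1, p₋₂=0, q₋₁=0, q₋₂=1):
  k=0: a=13, p=13, q=1
  k=1: a=2, p=27, q=2
  k=2: a=1, p=40, q=3
  k=3: a=1, p=67, q=5

67/5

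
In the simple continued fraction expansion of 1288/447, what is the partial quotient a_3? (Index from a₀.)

1288 = 2·447 + 394   →  a_0 = 2
447 = 1·394 + 53   →  a_1 = 1
394 = 7·53 + 23   →  a_2 = 7
53 = 2·23 + 7   →  a_3 = 2

2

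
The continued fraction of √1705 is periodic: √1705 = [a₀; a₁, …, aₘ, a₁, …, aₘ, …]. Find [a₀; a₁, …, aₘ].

a₀ = ⌊√1705⌋ = 41.
With m₀=0, d₀=1 and mₖ₊₁ = dₖaₖ − mₖ, dₖ₊₁ = (n − mₖ₊₁²)/dₖ, aₖ₊₁ = ⌊(a₀+mₖ₊₁)/dₖ₊₁⌋:
  k=1: m=41, d=24, a=3
  k=2: m=31, d=31, a=2
  k=3: m=31, d=24, a=3
  k=4: m=41, d=1, a=82
d=1 and a=2a₀=82 at k=4, so the next step gives (m, d) = (41, 24) again — its k=1 value — and the period has length 4.

[41; 3, 2, 3, 82]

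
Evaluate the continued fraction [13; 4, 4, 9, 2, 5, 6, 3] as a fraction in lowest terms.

Using pₖ = aₖpₖ₋₁ + pₖ₋₂ and qₖ = aₖqₖ₋₁ + qₖ₋₂:
  k=0: a=13, p=13, q=1
  k=1: a=4, p=53, q=4
  k=2: a=4, p=225, q=17
  k=3: a=9, p=2078, q=157
  k=4: a=2, p=4381, q=331
  k=5: a=5, p=23983, q=1812
  k=6: a=6, p=148279, q=11203
  k=7: a=3, p=468820, q=35421

468820/35421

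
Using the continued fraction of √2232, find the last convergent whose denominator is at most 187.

√2232 = [47; 4, 10, 4, 94, …] (period length 4).
Convergents:
  p_0/q_0 = 47/1
  p_1/q_1 = 189/4
  p_2/q_2 = 1937/41
  p_3/q_3 = 7937/168
  p_4/q_4 = 748015/15833
q_3 = 168 ≤ 187 < 15833 = q_4, so the answer is 7937/168.

7937/168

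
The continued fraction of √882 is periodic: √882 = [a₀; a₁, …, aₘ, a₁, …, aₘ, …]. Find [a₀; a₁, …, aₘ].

a₀ = ⌊√882⌋ = 29.

[29; 1, 2, 3, 6, 3, 2, 1, 58]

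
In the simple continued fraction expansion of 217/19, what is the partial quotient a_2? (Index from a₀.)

2

217 = 11·19 + 8   →  a_0 = 11
19 = 2·8 + 3   →  a_1 = 2
8 = 2·3 + 2   →  a_2 = 2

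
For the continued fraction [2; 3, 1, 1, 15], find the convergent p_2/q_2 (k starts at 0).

9/4

Using pₖ = aₖpₖ₋₁ + pₖ₋₂, qₖ = aₖqₖ₋₁ + qₖ₋₂ (with p₋₁=1, p₋₂=0, q₋₁=0, q₋₂=1):
  k=0: a=2, p=2, q=1
  k=1: a=3, p=7, q=3
  k=2: a=1, p=9, q=4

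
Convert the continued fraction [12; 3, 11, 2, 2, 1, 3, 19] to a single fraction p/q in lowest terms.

Using pₖ = aₖpₖ₋₁ + pₖ₋₂ and qₖ = aₖqₖ₋₁ + qₖ₋₂:
  k=0: a=12, p=12, q=1
  k=1: a=3, p=37, q=3
  k=2: a=11, p=419, q=34
  k=3: a=2, p=875, q=71
  k=4: a=2, p=2169, q=176
  k=5: a=1, p=3044, q=247
  k=6: a=3, p=11301, q=917
  k=7: a=19, p=217763, q=17670

217763/17670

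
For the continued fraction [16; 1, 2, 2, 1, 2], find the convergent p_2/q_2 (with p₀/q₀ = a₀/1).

Using pₖ = aₖpₖ₋₁ + pₖ₋₂, qₖ = aₖqₖ₋₁ + qₖ₋₂ (with p₋₁=1, p₋₂=0, q₋₁=0, q₋₂=1):
  k=0: a=16, p=16, q=1
  k=1: a=1, p=17, q=1
  k=2: a=2, p=50, q=3

50/3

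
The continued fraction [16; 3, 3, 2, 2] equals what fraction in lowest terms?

Using pₖ = aₖpₖ₋₁ + pₖ₋₂ and qₖ = aₖqₖ₋₁ + qₖ₋₂:
  k=0: a=16, p=16, q=1
  k=1: a=3, p=49, q=3
  k=2: a=3, p=163, q=10
  k=3: a=2, p=375, q=23
  k=4: a=2, p=913, q=56

913/56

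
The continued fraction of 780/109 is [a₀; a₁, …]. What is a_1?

780 = 7·109 + 17   →  a_0 = 7
109 = 6·17 + 7   →  a_1 = 6

6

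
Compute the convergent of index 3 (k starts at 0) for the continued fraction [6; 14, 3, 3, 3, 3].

868/143

Using pₖ = aₖpₖ₋₁ + pₖ₋₂, qₖ = aₖqₖ₋₁ + qₖ₋₂ (with p₋₁=1, p₋₂=0, q₋₁=0, q₋₂=1):
  k=0: a=6, p=6, q=1
  k=1: a=14, p=85, q=14
  k=2: a=3, p=261, q=43
  k=3: a=3, p=868, q=143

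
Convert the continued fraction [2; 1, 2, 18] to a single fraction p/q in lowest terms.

147/55

Fold from the inside: start with 18/1.
  2 + 1/18 = 37/18
  1 + 18/37 = 55/37
  2 + 37/55 = 147/55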